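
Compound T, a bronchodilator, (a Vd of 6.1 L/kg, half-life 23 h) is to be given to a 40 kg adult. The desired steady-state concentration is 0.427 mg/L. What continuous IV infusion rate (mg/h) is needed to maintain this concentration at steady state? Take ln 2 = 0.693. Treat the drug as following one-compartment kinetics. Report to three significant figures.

Vd = 6.1 L/kg × 40 kg = 244.0 L
CL = 0.693 × Vd / t½ = 0.693 × 244.0 / 23 = 7.352 L/h
Infusion rate = CL × Css = 7.352 × 0.427 = 3.139 mg/h

3.14 mg/h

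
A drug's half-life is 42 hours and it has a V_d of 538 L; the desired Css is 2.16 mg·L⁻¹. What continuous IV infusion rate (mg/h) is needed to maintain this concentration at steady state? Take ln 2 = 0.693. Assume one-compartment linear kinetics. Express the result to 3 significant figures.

CL = 0.693 × Vd / t½ = 0.693 × 538.0 / 42 = 8.877 L/h
Infusion rate = CL × Css = 8.877 × 2.16 = 19.17 mg/h

19.2 mg/h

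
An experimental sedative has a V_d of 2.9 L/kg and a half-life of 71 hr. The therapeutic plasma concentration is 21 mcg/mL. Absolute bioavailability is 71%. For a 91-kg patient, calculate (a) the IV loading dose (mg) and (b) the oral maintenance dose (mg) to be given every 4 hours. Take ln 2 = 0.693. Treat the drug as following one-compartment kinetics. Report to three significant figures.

(a) 5540 mg; (b) 305 mg

Total Vd = 2.9 × 91 = 263.9 L
LD = Vd × C = 263.9 × 21 = 5542 mg
CL = 0.693 × Vd / t½ = 0.693 × 263.9 / 71 = 2.576 L/h
D = CL × Css × τ / F = 2.576 × 21 × 4 / 0.71 = 304.8 mg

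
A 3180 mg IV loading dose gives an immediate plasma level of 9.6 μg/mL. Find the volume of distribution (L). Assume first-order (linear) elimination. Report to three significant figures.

331 L

Immediately after an IV bolus, C₀ = Dose / Vd, so Vd = Dose / C₀.
Vd = 3180 / 9.6 = 331.3 L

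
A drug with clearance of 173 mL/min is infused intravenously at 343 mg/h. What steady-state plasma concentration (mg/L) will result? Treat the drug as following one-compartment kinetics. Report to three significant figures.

CL = 173 mL/min = 173 × 0.06 = 10.38 L/h
Css = rate / CL = 343 / 10.38 = 33.04 mg/L

33.0 mg/L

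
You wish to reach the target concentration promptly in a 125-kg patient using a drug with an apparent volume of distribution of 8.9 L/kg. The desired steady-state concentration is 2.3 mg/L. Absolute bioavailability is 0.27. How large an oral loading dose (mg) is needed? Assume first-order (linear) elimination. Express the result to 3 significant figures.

9480 mg

Vd(total) = 125 kg × 8.9 L/kg = 1113 L
LD = Vd × C / F = 1113 × 2.300 / 0.27 = 9481 mg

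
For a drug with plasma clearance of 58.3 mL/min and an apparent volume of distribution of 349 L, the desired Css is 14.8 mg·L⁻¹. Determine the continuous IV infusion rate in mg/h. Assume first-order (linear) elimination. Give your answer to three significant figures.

51.8 mg/h

CL = 58.3 mL/min × 60/1000 = 3.498 L/h
Rate = CL × Css = 3.498 × 14.8 = 51.77 mg/h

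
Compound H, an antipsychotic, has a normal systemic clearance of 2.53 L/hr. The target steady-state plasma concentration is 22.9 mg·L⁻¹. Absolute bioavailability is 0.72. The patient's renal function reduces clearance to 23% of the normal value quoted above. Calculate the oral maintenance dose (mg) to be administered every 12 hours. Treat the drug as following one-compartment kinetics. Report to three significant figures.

222 mg

Patient clearance = 0.23 × 2.530 = 0.5819 L/h
D = CL × Css × τ / F = 0.5819 × 22.9 × 12 / 0.72 = 222.1 mg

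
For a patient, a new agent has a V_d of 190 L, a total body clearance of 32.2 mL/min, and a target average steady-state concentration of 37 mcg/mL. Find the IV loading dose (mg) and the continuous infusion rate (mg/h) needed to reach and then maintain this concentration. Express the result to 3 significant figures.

Loading dose = Vd × C = 190.0 × 37 = 7030 mg
Convert clearance: 32.2 mL/min × 60 min/h ÷ 1000 mL/L = 1.932 L/h
Maintenance infusion rate = CL × Css = 1.932 × 37 = 71.48 mg/h

(a) 7030 mg; (b) 71.5 mg/h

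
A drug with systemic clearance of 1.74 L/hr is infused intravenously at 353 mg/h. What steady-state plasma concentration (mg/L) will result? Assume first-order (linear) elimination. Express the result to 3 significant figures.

203 mg/L

Css = rate / CL = 353 / 1.740 = 202.9 mg/L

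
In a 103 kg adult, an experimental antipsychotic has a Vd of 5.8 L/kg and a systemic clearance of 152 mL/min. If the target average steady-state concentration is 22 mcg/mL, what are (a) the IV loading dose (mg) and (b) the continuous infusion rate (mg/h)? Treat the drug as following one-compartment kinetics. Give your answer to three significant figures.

Vd = 5.8 L/kg × 103 kg = 597.4 L
LD = Vd · C_target = 597.4 × 22 = 13140 mg
CL = 152 mL/min × 60/1000 = 9.120 L/h
Maintenance: replace elimination → rate = CL × Css = 9.120 × 22 = 200.6 mg/h

(a) 13100 mg; (b) 201 mg/h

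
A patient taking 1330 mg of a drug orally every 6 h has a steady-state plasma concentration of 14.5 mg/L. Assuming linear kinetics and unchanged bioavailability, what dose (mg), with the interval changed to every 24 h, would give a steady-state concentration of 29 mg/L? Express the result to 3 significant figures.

With linear kinetics, Css is proportional to dose rate (D/τ) at fixed clearance.
D₂ = D₁ × (Css,target / Css,current) × (τ₂/τ₁) = 1330 × (29/14.5) × (24/6) = 10640 mg

10600 mg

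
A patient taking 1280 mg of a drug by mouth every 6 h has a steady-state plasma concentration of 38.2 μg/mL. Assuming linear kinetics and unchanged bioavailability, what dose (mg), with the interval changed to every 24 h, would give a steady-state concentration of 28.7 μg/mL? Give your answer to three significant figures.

For first-order elimination, Css ∝ F·D/(CL·τ); F and CL are unchanged, so Css ∝ D/τ.
D₂ = D₁ × (Css,target / Css,current) × (τ₂/τ₁) = 1280 × (28.7/38.2) × (24/6) = 3847 mg

3850 mg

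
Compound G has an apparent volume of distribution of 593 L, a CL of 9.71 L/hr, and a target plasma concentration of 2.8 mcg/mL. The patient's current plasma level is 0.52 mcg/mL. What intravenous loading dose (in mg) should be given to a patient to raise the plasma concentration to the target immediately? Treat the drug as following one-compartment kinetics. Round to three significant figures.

Concentration deficit ΔC = 2.8 − 0.52 = 2.280 mg/L
LD = Vd × ΔC = 593.0 × 2.280 = 1352 mg

1350 mg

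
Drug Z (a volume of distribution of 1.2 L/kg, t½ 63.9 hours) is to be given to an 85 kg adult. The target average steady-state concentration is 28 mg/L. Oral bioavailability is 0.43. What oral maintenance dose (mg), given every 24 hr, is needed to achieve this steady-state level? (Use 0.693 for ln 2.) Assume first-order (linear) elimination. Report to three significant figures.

1730 mg

Vd = 1.2 L/kg × 85 kg = 102.0 L
k = 0.693/63.9 = 0.01085 h⁻¹, so CL = k·Vd = 0.01085 × 102.0 = 1.107 L/h
D = CL × Css × τ / F = 1.107 × 28 × 24 / 0.43 = 1730 mg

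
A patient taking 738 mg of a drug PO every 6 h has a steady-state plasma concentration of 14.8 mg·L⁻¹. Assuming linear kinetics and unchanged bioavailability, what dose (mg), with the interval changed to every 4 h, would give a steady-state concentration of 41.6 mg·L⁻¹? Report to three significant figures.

With linear kinetics, Css is proportional to dose rate (D/τ) at fixed clearance.
D₂ = D₁ × (Css,target / Css,current) × (τ₂/τ₁) = 738 × (41.6/14.8) × (4/6) = 1383 mg

1380 mg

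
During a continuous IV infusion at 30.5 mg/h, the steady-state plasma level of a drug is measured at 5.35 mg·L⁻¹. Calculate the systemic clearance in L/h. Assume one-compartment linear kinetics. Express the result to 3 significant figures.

5.70 L/h

At steady state, infusion rate = CL × Css, so CL = rate / Css.
CL = 30.5 / 5.35 = 5.701 L/h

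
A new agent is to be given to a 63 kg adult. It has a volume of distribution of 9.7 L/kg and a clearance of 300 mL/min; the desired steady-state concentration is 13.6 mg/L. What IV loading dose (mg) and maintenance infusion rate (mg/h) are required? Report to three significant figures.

Total Vd = 9.7 × 63 = 611.1 L
Loading dose = Vd × C = 611.1 × 13.6 = 8311 mg
Convert clearance: 300 mL/min × 60 min/h ÷ 1000 mL/L = 18.00 L/h
Maintenance: replace elimination → rate = CL × Css = 18.00 × 13.6 = 244.8 mg/h

(a) 8310 mg; (b) 245 mg/h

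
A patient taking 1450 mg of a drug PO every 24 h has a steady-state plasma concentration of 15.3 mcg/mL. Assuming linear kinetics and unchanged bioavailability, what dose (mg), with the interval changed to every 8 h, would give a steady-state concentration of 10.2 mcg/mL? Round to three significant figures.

322 mg

With linear kinetics, Css is proportional to dose rate (D/τ) at fixed clearance.
D₂ = D₁ × (Css,target / Css,current) × (τ₂/τ₁) = 1450 × (10.2/15.3) × (8/24) = 322.2 mg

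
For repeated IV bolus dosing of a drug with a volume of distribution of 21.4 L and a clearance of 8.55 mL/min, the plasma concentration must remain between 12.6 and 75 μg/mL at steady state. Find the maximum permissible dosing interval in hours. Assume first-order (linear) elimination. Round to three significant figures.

Convert clearance: 8.55 mL/min × 60 min/h ÷ 1000 mL/L = 0.5130 L/h
k = CL / Vd = 0.5130 / 21.40 = 0.02397 h⁻¹
Between IV bolus doses, concentration decays as C = C₀·e^(−kτ), so C_peak/C_trough = e^(kτ).
τ_max = ln(C_peak/C_trough) / k = ln(75/12.6) / 0.02397 = 1.784 / 0.02397 = 74.43 h

74.4 h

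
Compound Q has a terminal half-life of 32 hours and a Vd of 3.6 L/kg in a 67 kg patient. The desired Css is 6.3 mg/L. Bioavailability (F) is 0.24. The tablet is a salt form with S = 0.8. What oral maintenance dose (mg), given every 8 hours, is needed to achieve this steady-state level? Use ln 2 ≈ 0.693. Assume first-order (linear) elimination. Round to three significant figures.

Vd = 3.6 L/kg × 67 kg = 241.2 L
CL = 0.693 × Vd / t½ = 0.693 × 241.2 / 32 = 5.223 L/h
D = CL × Css × τ / F / S = 5.223 × 6.3 × 8 / 0.24 / 0.8 = 1371 mg

1370 mg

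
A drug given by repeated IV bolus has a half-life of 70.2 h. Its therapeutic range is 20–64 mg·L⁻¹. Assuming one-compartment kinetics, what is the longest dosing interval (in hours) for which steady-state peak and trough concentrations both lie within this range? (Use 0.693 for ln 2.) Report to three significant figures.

k = 0.693 / t½ = 0.693 / 70.2 = 0.009872 h⁻¹
Between IV bolus doses, concentration decays as C = C₀·e^(−kτ), so C_peak/C_trough = e^(kτ).
τ_max = ln(C_peak/C_trough) / k = ln(64/20) / 0.009872 = 1.163 / 0.009872 = 117.8 h

118 h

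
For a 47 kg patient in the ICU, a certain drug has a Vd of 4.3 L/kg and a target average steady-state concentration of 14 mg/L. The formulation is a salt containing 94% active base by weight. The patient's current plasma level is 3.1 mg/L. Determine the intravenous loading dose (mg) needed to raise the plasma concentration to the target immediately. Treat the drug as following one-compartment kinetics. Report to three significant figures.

Vd(total) = 47 kg × 4.3 L/kg = 202.1 L
The loading dose fills Vd to the target concentration.
Concentration deficit ΔC = 14 − 3.1 = 10.90 mg/L
LD = Vd × ΔC / S = 202.1 × 10.90 / 0.94 = 2344 mg

2340 mg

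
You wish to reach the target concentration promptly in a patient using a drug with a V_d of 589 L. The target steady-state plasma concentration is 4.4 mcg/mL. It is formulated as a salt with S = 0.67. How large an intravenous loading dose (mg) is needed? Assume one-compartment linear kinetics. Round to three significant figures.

The loading dose fills Vd to the target concentration.
LD = Vd × C / S = 589.0 × 4.400 / 0.67 = 3868 mg

3870 mg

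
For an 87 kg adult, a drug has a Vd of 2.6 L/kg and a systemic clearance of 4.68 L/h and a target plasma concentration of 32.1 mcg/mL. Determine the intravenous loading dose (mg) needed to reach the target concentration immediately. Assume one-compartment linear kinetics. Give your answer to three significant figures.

Vd(total) = 87 kg × 2.6 L/kg = 226.2 L
LD = Vd × C = 226.2 × 32.10 = 7261 mg

7260 mg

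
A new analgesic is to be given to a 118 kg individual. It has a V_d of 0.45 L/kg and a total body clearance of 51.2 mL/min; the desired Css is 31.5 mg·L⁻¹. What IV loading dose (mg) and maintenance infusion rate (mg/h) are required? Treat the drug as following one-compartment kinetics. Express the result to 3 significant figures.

Vd(total) = 118 kg × 0.45 L/kg = 53.10 L
Loading: fill Vd to C_target → 53.10 L × 31.5 mg/L = 1673 mg
Convert clearance: 51.2 mL/min × 60 min/h ÷ 1000 mL/L = 3.072 L/h
Infusion rate = 3.072 L/h × 31.5 mg/L = 96.77 mg/h

(a) 1670 mg; (b) 96.8 mg/h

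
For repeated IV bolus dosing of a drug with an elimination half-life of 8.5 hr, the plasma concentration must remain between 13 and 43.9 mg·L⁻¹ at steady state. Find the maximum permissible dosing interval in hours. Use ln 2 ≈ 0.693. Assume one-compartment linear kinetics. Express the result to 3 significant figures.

k = 0.693 / t½ = 0.693 / 8.5 = 0.08153 h⁻¹
Between IV bolus doses, concentration decays as C = C₀·e^(−kτ), so C_peak/C_trough = e^(kτ).
τ_max = ln(C_peak/C_trough) / k = ln(43.9/13) / 0.08153 = 1.217 / 0.08153 = 14.93 h

14.9 h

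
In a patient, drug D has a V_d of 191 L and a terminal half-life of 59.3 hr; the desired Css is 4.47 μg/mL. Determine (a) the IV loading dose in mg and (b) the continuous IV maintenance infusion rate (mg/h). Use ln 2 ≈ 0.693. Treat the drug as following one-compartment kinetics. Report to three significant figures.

LD = Vd × C = 191.0 × 4.47 = 853.8 mg
CL = 0.693 × Vd / t½ = 0.693 × 191.0 / 59.3 = 2.232 L/h
Infusion rate = CL × Css = 2.232 × 4.47 = 9.977 mg/h

(a) 854 mg; (b) 9.98 mg/h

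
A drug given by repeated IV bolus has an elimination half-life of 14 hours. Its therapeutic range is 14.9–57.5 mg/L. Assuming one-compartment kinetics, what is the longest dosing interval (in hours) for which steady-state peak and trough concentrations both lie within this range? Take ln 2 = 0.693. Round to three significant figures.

27.3 h

k = 0.693 / t½ = 0.693 / 14 = 0.04950 h⁻¹
Between IV bolus doses, concentration decays as C = C₀·e^(−kτ), so C_peak/C_trough = e^(kτ).
τ_max = ln(C_peak/C_trough) / k = ln(57.5/14.9) / 0.04950 = 1.350 / 0.04950 = 27.27 h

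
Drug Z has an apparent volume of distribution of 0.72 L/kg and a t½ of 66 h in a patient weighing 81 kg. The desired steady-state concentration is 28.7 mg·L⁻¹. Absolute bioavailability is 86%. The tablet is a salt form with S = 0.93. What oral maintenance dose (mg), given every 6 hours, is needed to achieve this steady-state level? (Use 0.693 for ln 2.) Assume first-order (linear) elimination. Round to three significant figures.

Vd = 0.72 L/kg × 81 kg = 58.32 L
CL = ln 2 · Vd / t½ = 0.693 × 58.32 / 66 = 0.6124 L/h
D = CL × Css × τ / F / S = 0.6124 × 28.7 × 6 / 0.86 / 0.93 = 131.9 mg

132 mg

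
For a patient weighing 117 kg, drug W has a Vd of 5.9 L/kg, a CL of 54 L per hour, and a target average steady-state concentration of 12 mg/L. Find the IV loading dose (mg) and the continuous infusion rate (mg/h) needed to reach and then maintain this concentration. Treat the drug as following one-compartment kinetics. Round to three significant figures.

Vd(total) = 117 kg × 5.9 L/kg = 690.3 L
LD = Vd · C_target = 690.3 × 12 = 8284 mg
Infusion rate = 54.00 L/h × 12 mg/L = 648.0 mg/h

(a) 8280 mg; (b) 648 mg/h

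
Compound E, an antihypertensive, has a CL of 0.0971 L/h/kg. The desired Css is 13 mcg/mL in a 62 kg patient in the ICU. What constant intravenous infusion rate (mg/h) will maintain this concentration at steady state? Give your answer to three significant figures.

78.3 mg/h

CL = 0.0971 L/h/kg × 62 kg = 6.020 L/h
Rate = CL × Css = 6.020 × 13 = 78.26 mg/h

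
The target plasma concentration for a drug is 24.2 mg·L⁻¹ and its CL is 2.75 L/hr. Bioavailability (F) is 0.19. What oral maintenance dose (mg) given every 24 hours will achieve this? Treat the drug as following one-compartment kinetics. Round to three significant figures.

D = CL × Css × τ / F = 2.750 × 24.2 × 24 / 0.19 = 8406 mg

8410 mg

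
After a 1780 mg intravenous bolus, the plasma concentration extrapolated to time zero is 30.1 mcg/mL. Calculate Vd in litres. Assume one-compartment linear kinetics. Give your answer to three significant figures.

59.1 L

Immediately after an IV bolus, C₀ = Dose / Vd, so Vd = Dose / C₀.
Vd = 1780 / 30.1 = 59.14 L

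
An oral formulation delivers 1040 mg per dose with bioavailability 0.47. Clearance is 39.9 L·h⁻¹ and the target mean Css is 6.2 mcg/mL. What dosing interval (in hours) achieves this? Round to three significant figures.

1.98 h

F·D/τ = CL·Css → τ = F·D / (CL·Css).
τ = 0.47 × 1040 / (39.9 × 6.2) = 1.976 h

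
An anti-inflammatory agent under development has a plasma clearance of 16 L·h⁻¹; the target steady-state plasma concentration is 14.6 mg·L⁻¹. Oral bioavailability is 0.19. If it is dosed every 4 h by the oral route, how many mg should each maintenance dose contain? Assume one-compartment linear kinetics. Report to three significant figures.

4920 mg

D = CL × Css × τ / F = 16.00 × 14.6 × 4 / 0.19 = 4918 mg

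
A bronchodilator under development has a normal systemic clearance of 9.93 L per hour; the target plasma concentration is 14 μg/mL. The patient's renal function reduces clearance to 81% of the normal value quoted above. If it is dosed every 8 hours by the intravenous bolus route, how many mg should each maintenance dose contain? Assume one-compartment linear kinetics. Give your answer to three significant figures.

901 mg

Patient clearance = 0.81 × 9.930 = 8.043 L/h
D = CL × Css × τ = 8.043 × 14 × 8 = 900.8 mg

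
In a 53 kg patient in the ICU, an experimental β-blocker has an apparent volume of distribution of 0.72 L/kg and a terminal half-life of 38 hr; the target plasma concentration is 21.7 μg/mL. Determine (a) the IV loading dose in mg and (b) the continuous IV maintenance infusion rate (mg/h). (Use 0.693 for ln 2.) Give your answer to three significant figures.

(a) 828 mg; (b) 15.1 mg/h

Vd = 0.72 L/kg × 53 kg = 38.16 L
LD = Vd × C = 38.16 × 21.7 = 828.1 mg
CL = 0.693 × Vd / t½ = 0.693 × 38.16 / 38 = 0.6959 L/h
Infusion rate = CL × Css = 0.6959 × 21.7 = 15.10 mg/h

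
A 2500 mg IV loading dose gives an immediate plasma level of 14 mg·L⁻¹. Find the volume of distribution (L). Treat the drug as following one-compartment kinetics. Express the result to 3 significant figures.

Immediately after an IV bolus, C₀ = Dose / Vd, so Vd = Dose / C₀.
Vd = 2500 / 14 = 178.6 L

179 L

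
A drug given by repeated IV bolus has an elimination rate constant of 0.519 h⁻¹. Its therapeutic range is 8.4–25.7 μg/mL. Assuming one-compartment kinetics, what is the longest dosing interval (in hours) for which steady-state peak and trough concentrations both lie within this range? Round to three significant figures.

Between IV bolus doses, concentration decays as C = C₀·e^(−kτ), so C_peak/C_trough = e^(kτ).
τ_max = ln(C_peak/C_trough) / k = ln(25.7/8.4) / 0.5190 = 1.118 / 0.5190 = 2.154 h

2.15 h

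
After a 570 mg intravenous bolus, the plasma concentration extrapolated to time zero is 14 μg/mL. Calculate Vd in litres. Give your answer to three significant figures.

Immediately after an IV bolus, C₀ = Dose / Vd, so Vd = Dose / C₀.
Vd = 570 / 14 = 40.71 L

40.7 L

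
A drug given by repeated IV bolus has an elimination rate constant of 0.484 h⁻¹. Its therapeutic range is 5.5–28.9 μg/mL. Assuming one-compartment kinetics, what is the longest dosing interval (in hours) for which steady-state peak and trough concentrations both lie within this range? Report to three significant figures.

3.43 h

Between IV bolus doses, concentration decays as C = C₀·e^(−kτ), so C_peak/C_trough = e^(kτ).
τ_max = ln(C_peak/C_trough) / k = ln(28.9/5.5) / 0.4840 = 1.659 / 0.4840 = 3.428 h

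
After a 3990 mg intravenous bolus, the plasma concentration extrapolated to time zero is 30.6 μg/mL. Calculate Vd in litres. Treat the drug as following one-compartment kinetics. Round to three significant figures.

Immediately after an IV bolus, C₀ = Dose / Vd, so Vd = Dose / C₀.
Vd = 3990 / 30.6 = 130.4 L

130 L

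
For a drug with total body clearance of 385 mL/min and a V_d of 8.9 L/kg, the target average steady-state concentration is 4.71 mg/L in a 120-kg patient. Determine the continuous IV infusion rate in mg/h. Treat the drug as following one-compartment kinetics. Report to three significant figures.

CL = 385 mL/min × 60/1000 = 23.10 L/h
Maintenance depends on clearance, not Vd — rate in must match rate out.
Infusion rate = CL · Css = 23.10 L/h × 4.71 mg/L = 108.8 mg/h

109 mg/h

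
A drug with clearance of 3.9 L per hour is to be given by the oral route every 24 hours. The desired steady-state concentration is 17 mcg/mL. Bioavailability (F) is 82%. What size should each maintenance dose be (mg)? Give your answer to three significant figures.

1940 mg

At steady state, dose per interval replaces the amount cleared in that interval: F·D/τ = CL·Css.
D = CL × Css × τ / F = 3.900 × 17 × 24 / 0.82 = 1940 mg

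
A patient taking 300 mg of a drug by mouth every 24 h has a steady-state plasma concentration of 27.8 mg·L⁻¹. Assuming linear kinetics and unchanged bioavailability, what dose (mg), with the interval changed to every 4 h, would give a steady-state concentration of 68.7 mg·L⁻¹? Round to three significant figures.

124 mg

With linear kinetics, Css is proportional to dose rate (D/τ) at fixed clearance.
D₂ = D₁ × (Css,target / Css,current) × (τ₂/τ₁) = 300 × (68.7/27.8) × (4/24) = 123.6 mg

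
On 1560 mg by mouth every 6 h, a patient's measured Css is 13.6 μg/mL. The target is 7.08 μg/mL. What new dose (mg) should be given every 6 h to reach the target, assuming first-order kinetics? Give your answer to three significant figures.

With linear kinetics, Css is proportional to dose rate (D/τ) at fixed clearance.
D₂ = D₁ × (Css,target / Css,current) = 1560 × 7.08/13.6 = 812.1 mg

812 mg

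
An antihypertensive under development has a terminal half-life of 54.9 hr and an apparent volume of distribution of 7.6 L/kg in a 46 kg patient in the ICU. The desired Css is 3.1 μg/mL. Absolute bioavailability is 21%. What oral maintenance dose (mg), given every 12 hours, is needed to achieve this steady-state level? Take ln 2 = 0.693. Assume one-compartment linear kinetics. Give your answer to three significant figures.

782 mg

Vd(total) = 46 kg × 7.6 L/kg = 349.6 L
CL = ln 2 · Vd / t½ = 0.693 × 349.6 / 54.9 = 4.413 L/h
D = CL × Css × τ / F = 4.413 × 3.1 × 12 / 0.21 = 781.7 mg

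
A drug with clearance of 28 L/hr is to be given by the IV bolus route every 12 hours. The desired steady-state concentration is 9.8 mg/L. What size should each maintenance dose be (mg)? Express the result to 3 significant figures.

D = CL × Css × τ = 28.00 × 9.8 × 12 = 3293 mg

3290 mg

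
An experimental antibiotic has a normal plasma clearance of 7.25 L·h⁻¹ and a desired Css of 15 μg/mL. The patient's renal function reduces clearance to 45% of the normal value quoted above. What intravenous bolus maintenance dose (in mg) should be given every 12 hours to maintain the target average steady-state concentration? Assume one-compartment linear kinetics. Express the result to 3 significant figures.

587 mg

Patient clearance = 0.45 × 7.250 = 3.263 L/h
D = CL × Css × τ = 3.263 × 15 × 12 = 587.3 mg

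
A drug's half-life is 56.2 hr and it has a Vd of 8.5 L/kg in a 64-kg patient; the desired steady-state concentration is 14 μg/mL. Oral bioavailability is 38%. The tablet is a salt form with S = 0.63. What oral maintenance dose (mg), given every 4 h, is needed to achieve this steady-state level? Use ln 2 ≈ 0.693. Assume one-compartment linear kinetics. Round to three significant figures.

1570 mg

Vd(total) = 64 kg × 8.5 L/kg = 544.0 L
CL = ln 2 · Vd / t½ = 0.693 × 544.0 / 56.2 = 6.708 L/h
D = CL × Css × τ / F / S = 6.708 × 14 × 4 / 0.38 / 0.63 = 1569 mg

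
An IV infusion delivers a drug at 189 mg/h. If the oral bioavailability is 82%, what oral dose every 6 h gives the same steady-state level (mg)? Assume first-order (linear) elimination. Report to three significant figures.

To maintain the same Css, the systemic dosing rate must be unchanged: F·D/τ = infusion rate.
D = rate × τ / F = 189 × 6 / 0.82 = 1383 mg

1380 mg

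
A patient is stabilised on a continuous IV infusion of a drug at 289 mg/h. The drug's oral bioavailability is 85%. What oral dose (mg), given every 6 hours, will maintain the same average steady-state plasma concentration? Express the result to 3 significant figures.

To maintain the same Css, the systemic dosing rate must be unchanged: F·D/τ = infusion rate.
D = rate × τ / F = 289 × 6 / 0.85 = 2040 mg

2040 mg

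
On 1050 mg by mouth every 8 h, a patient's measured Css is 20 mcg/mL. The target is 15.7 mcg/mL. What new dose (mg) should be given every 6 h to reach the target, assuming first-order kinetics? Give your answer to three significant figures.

618 mg

For first-order elimination, Css ∝ F·D/(CL·τ); F and CL are unchanged, so Css ∝ D/τ.
D₂ = D₁ × (Css,target / Css,current) × (τ₂/τ₁) = 1050 × (15.7/20) × (6/8) = 618.2 mg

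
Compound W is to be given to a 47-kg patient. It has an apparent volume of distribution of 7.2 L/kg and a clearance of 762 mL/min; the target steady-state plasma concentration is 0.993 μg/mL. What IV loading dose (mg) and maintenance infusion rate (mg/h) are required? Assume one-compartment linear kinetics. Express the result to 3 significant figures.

Vd = 7.2 L/kg × 47 kg = 338.4 L
Loading: fill Vd to C_target → 338.4 L × 0.993 mg/L = 336.0 mg
Convert clearance: 762 mL/min × 60 min/h ÷ 1000 mL/L = 45.72 L/h
Maintenance infusion rate = CL × Css = 45.72 × 0.993 = 45.40 mg/h

(a) 336 mg; (b) 45.4 mg/h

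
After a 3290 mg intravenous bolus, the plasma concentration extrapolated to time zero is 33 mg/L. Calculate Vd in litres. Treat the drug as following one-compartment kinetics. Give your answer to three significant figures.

Immediately after an IV bolus, C₀ = Dose / Vd, so Vd = Dose / C₀.
Vd = 3290 / 33 = 99.70 L

99.7 L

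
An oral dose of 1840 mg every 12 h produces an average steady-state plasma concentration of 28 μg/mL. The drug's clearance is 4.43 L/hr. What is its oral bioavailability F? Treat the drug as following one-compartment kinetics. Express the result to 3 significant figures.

F·D/τ = CL·Css at steady state → F = CL·Css·τ / D.
F = 4.43 × 28 × 12 / 1840 = 0.809

0.809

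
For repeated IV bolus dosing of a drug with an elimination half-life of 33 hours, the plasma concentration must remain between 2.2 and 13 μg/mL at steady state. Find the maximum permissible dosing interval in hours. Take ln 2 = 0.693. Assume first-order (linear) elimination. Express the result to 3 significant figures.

84.6 h

k = 0.693 / t½ = 0.693 / 33 = 0.02100 h⁻¹
Between IV bolus doses, concentration decays as C = C₀·e^(−kτ), so C_peak/C_trough = e^(kτ).
τ_max = ln(C_peak/C_trough) / k = ln(13/2.2) / 0.02100 = 1.776 / 0.02100 = 84.57 h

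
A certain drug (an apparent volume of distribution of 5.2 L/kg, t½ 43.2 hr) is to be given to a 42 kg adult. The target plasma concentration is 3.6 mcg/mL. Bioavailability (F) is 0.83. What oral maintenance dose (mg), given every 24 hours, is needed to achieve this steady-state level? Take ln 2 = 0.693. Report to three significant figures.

365 mg

Vd(total) = 42 kg × 5.2 L/kg = 218.4 L
CL = ln 2 · Vd / t½ = 0.693 × 218.4 / 43.2 = 3.504 L/h
D = CL × Css × τ / F = 3.504 × 3.6 × 24 / 0.83 = 364.8 mg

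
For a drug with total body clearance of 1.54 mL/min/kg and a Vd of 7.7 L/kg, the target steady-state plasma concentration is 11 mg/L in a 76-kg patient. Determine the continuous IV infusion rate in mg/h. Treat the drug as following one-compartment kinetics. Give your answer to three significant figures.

77.2 mg/h

CL = 1.54 mL/min/kg × 76 kg = 117.0 mL/min = 117.0 × 60/1000 = 7.020 L/h
Rate = CL × Css = 7.020 × 11 = 77.22 mg/h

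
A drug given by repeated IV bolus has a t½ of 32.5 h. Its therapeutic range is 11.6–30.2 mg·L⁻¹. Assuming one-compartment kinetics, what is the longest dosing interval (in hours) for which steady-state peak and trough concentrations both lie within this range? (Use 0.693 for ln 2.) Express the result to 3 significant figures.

k = 0.693 / t½ = 0.693 / 32.5 = 0.02132 h⁻¹
Between IV bolus doses, concentration decays as C = C₀·e^(−kτ), so C_peak/C_trough = e^(kτ).
τ_max = ln(C_peak/C_trough) / k = ln(30.2/11.6) / 0.02132 = 0.9568 / 0.02132 = 44.88 h

44.9 h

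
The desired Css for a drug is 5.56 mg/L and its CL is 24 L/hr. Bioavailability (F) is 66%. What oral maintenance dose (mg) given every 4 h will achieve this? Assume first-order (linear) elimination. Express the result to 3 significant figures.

809 mg

D = CL × Css × τ / F = 24.00 × 5.56 × 4 / 0.66 = 808.7 mg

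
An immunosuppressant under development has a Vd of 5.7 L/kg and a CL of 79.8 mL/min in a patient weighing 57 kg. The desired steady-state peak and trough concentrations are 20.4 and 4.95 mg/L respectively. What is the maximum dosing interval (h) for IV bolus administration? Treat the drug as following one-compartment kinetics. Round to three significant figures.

Vd(total) = 57 kg × 5.7 L/kg = 324.9 L
CL = 79.8 mL/min = 79.8 × 0.06 = 4.788 L/h
k = CL / Vd = 4.788 / 324.9 = 0.01474 h⁻¹
Between IV bolus doses, concentration decays as C = C₀·e^(−kτ), so C_peak/C_trough = e^(kτ).
τ_max = ln(C_peak/C_trough) / k = ln(20.4/4.95) / 0.01474 = 1.416 / 0.01474 = 96.07 h

96.1 h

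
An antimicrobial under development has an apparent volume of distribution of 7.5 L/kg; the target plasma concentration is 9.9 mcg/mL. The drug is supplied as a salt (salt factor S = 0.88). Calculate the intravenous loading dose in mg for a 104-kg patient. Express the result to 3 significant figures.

Vd = 7.5 L/kg × 104 kg = 780.0 L
The loading dose fills Vd to the target concentration.
LD = Vd × C / S = 780.0 × 9.900 / 0.88 = 8775 mg

8780 mg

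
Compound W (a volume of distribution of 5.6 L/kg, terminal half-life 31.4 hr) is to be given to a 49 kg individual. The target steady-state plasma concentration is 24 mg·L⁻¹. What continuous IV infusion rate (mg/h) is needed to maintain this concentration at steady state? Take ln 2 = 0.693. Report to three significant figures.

145 mg/h

Vd = 5.6 L/kg × 49 kg = 274.4 L
CL = 0.693 × Vd / t½ = 0.693 × 274.4 / 31.4 = 6.056 L/h
Infusion rate = CL × Css = 6.056 × 24 = 145.3 mg/h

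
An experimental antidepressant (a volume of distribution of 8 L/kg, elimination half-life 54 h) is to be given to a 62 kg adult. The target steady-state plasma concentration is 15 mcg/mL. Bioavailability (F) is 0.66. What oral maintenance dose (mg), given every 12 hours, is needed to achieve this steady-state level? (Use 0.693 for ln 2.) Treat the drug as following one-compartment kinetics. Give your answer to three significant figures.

Vd = 8 L/kg × 62 kg = 496.0 L
CL = 0.693 × Vd / t½ = 0.693 × 496.0 / 54 = 6.365 L/h
D = CL × Css × τ / F = 6.365 × 15 × 12 / 0.66 = 1736 mg

1740 mg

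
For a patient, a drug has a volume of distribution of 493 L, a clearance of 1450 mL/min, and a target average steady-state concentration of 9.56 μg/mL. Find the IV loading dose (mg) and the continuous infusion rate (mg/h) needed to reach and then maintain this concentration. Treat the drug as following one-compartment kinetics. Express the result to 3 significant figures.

LD = Vd · C_target = 493.0 × 9.56 = 4713 mg
CL = 1450 mL/min = 1450 × 0.06 = 87.00 L/h
Maintenance infusion rate = CL × Css = 87.00 × 9.56 = 831.7 mg/h

(a) 4710 mg; (b) 832 mg/h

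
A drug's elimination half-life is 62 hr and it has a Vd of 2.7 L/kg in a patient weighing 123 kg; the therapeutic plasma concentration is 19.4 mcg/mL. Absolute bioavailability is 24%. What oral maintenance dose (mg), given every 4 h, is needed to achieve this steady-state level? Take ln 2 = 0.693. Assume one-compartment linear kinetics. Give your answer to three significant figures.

Vd(total) = 123 kg × 2.7 L/kg = 332.1 L
CL = ln 2 · Vd / t½ = 0.693 × 332.1 / 62 = 3.712 L/h
D = CL × Css × τ / F = 3.712 × 19.4 × 4 / 0.24 = 1200 mg

1200 mg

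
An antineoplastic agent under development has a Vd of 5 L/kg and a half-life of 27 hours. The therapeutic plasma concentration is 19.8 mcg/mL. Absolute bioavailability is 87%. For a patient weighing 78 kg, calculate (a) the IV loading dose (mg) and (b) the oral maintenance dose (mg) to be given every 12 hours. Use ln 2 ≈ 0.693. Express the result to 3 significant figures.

(a) 7720 mg; (b) 2730 mg

Vd(total) = 78 kg × 5 L/kg = 390.0 L
LD = Vd × C = 390.0 × 19.8 = 7722 mg
CL = 0.693 × Vd / t½ = 0.693 × 390.0 / 27 = 10.01 L/h
D = CL × Css × τ / F = 10.01 × 19.8 × 12 / 0.87 = 2734 mg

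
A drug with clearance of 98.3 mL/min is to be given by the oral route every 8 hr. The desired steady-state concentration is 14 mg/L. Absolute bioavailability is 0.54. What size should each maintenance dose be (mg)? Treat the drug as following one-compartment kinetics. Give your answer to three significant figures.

1220 mg

Convert clearance: 98.3 mL/min × 60 min/h ÷ 1000 mL/L = 5.898 L/h
D = CL × Css × τ / F = 5.898 × 14 × 8 / 0.54 = 1223 mg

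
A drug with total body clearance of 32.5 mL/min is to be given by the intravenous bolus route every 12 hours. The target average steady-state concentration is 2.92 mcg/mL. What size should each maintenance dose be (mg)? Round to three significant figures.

68.3 mg

CL = 32.5 mL/min × 60/1000 = 1.950 L/h
At steady state, dose per interval replaces the amount cleared in that interval: D/τ = CL·Css.
D = CL × Css × τ = 1.950 × 2.92 × 12 = 68.33 mg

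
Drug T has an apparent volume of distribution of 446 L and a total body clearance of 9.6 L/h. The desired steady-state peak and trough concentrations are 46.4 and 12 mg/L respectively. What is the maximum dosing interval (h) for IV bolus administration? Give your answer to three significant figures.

k = CL / Vd = 9.600 / 446.0 = 0.02152 h⁻¹
Between IV bolus doses, concentration decays as C = C₀·e^(−kτ), so C_peak/C_trough = e^(kτ).
τ_max = ln(C_peak/C_trough) / k = ln(46.4/12) / 0.02152 = 1.352 / 0.02152 = 62.83 h

62.8 h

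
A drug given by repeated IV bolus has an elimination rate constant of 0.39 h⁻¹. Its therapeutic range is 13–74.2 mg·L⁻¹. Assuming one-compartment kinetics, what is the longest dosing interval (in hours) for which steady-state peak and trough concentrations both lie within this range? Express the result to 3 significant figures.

4.47 h

Between IV bolus doses, concentration decays as C = C₀·e^(−kτ), so C_peak/C_trough = e^(kτ).
τ_max = ln(C_peak/C_trough) / k = ln(74.2/13) / 0.3900 = 1.742 / 0.3900 = 4.467 h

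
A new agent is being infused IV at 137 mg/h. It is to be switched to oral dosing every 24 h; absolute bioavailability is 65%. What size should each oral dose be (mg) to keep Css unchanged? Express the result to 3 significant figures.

5060 mg

To maintain the same Css, the systemic dosing rate must be unchanged: F·D/τ = infusion rate.
D = rate × τ / F = 137 × 24 / 0.65 = 5058 mg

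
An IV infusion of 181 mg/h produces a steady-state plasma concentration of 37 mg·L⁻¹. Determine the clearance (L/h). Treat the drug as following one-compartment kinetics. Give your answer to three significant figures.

At steady state, infusion rate = CL × Css, so CL = rate / Css.
CL = 181 / 37 = 4.892 L/h

4.89 L/h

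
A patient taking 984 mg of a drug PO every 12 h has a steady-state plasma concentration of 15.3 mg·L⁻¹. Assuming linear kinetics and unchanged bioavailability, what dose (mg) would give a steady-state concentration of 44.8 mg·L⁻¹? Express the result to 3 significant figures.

With linear kinetics, Css is proportional to dose rate (D/τ) at fixed clearance.
D₂ = D₁ × (Css,target / Css,current) = 984 × 44.8/15.3 = 2881 mg

2880 mg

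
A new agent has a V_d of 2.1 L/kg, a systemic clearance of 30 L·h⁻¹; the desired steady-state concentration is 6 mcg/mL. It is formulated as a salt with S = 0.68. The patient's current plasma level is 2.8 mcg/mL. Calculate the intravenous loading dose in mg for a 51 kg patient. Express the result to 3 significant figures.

504 mg

Total Vd = 2.1 × 51 = 107.1 L
The loading dose fills Vd to the target concentration; clearance is irrelevant here.
Concentration deficit ΔC = 6 − 2.8 = 3.200 mg/L
LD = Vd × ΔC / S = 107.1 × 3.200 / 0.68 = 504.0 mg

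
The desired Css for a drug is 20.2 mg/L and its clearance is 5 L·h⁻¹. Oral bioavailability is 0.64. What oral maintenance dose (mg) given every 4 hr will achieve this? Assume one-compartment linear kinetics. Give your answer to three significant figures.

At steady state, dose per interval replaces the amount cleared in that interval: F·D/τ = CL·Css.
D = CL × Css × τ / F = 5.000 × 20.2 × 4 / 0.64 = 631.3 mg

631 mg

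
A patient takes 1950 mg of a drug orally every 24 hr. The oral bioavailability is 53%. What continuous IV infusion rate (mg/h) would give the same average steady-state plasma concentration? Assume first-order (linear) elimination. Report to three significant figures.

43.1 mg/h

Equivalent systemic input: infusion rate = F·D/τ.
Rate = 0.53 × 1950 / 24 = 43.06 mg/h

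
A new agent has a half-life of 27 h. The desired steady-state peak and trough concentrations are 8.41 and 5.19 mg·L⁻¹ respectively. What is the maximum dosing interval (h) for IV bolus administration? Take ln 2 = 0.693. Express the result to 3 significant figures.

k = 0.693 / t½ = 0.693 / 27 = 0.02567 h⁻¹
Between IV bolus doses, concentration decays as C = C₀·e^(−kτ), so C_peak/C_trough = e^(kτ).
τ_max = ln(C_peak/C_trough) / k = ln(8.41/5.19) / 0.02567 = 0.4827 / 0.02567 = 18.80 h

18.8 h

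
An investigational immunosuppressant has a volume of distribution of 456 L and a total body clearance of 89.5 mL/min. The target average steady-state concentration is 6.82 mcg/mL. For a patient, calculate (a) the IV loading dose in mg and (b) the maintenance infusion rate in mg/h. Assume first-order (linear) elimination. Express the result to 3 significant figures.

(a) 3110 mg; (b) 36.6 mg/h

Loading: fill Vd to C_target → 456.0 L × 6.82 mg/L = 3110 mg
Convert clearance: 89.5 mL/min × 60 min/h ÷ 1000 mL/L = 5.370 L/h
Maintenance infusion rate = CL × Css = 5.370 × 6.82 = 36.62 mg/h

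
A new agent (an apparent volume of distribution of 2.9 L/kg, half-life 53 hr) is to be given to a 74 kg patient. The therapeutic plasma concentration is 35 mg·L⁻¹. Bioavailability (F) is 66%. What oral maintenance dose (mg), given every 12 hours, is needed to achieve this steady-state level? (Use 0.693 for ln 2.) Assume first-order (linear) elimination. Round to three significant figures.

1790 mg

Total Vd = 2.9 × 74 = 214.6 L
k = 0.693/53 = 0.01308 h⁻¹, so CL = k·Vd = 0.01308 × 214.6 = 2.807 L/h
D = CL × Css × τ / F = 2.807 × 35 × 12 / 0.66 = 1786 mg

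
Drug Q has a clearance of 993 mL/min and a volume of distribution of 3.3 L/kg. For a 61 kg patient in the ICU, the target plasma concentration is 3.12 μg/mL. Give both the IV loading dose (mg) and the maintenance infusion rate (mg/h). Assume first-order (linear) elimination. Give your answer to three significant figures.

(a) 628 mg; (b) 186 mg/h

Vd(total) = 61 kg × 3.3 L/kg = 201.3 L
Loading dose = Vd × C = 201.3 × 3.12 = 628.1 mg
CL = 993 mL/min × 60/1000 = 59.58 L/h
Infusion rate = 59.58 L/h × 3.12 mg/L = 185.9 mg/h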